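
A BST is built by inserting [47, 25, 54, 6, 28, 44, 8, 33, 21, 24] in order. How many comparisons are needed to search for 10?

Search path for 10: 47 -> 25 -> 6 -> 8 -> 21
Found: False
Comparisons: 5


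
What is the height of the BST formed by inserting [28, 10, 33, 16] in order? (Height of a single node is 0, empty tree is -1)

Insertion order: [28, 10, 33, 16]
Tree (level-order array): [28, 10, 33, None, 16]
Compute height bottom-up (empty subtree = -1):
  height(16) = 1 + max(-1, -1) = 0
  height(10) = 1 + max(-1, 0) = 1
  height(33) = 1 + max(-1, -1) = 0
  height(28) = 1 + max(1, 0) = 2
Height = 2


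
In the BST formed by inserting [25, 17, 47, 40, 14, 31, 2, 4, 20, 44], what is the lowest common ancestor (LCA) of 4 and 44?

Tree insertion order: [25, 17, 47, 40, 14, 31, 2, 4, 20, 44]
Tree (level-order array): [25, 17, 47, 14, 20, 40, None, 2, None, None, None, 31, 44, None, 4]
In a BST, the LCA of p=4, q=44 is the first node v on the
root-to-leaf path with p <= v <= q (go left if both < v, right if both > v).
Walk from root:
  at 25: 4 <= 25 <= 44, this is the LCA
LCA = 25


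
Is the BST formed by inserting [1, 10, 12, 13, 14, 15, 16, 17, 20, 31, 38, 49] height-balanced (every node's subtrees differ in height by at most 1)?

Tree (level-order array): [1, None, 10, None, 12, None, 13, None, 14, None, 15, None, 16, None, 17, None, 20, None, 31, None, 38, None, 49]
Definition: a tree is height-balanced if, at every node, |h(left) - h(right)| <= 1 (empty subtree has height -1).
Bottom-up per-node check:
  node 49: h_left=-1, h_right=-1, diff=0 [OK], height=0
  node 38: h_left=-1, h_right=0, diff=1 [OK], height=1
  node 31: h_left=-1, h_right=1, diff=2 [FAIL (|-1-1|=2 > 1)], height=2
  node 20: h_left=-1, h_right=2, diff=3 [FAIL (|-1-2|=3 > 1)], height=3
  node 17: h_left=-1, h_right=3, diff=4 [FAIL (|-1-3|=4 > 1)], height=4
  node 16: h_left=-1, h_right=4, diff=5 [FAIL (|-1-4|=5 > 1)], height=5
  node 15: h_left=-1, h_right=5, diff=6 [FAIL (|-1-5|=6 > 1)], height=6
  node 14: h_left=-1, h_right=6, diff=7 [FAIL (|-1-6|=7 > 1)], height=7
  node 13: h_left=-1, h_right=7, diff=8 [FAIL (|-1-7|=8 > 1)], height=8
  node 12: h_left=-1, h_right=8, diff=9 [FAIL (|-1-8|=9 > 1)], height=9
  node 10: h_left=-1, h_right=9, diff=10 [FAIL (|-1-9|=10 > 1)], height=10
  node 1: h_left=-1, h_right=10, diff=11 [FAIL (|-1-10|=11 > 1)], height=11
Node 31 violates the condition: |-1 - 1| = 2 > 1.
Result: Not balanced


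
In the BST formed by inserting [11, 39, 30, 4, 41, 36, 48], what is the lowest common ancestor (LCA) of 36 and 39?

Tree insertion order: [11, 39, 30, 4, 41, 36, 48]
Tree (level-order array): [11, 4, 39, None, None, 30, 41, None, 36, None, 48]
In a BST, the LCA of p=36, q=39 is the first node v on the
root-to-leaf path with p <= v <= q (go left if both < v, right if both > v).
Walk from root:
  at 11: both 36 and 39 > 11, go right
  at 39: 36 <= 39 <= 39, this is the LCA
LCA = 39


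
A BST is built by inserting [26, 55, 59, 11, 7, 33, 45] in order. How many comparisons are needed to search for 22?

Search path for 22: 26 -> 11
Found: False
Comparisons: 2


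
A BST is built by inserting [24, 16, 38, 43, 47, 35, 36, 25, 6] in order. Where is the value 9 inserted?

Starting tree (level order): [24, 16, 38, 6, None, 35, 43, None, None, 25, 36, None, 47]
Insertion path: 24 -> 16 -> 6
Result: insert 9 as right child of 6
Final tree (level order): [24, 16, 38, 6, None, 35, 43, None, 9, 25, 36, None, 47]


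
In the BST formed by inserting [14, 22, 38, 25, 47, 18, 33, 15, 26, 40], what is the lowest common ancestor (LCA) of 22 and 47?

Tree insertion order: [14, 22, 38, 25, 47, 18, 33, 15, 26, 40]
Tree (level-order array): [14, None, 22, 18, 38, 15, None, 25, 47, None, None, None, 33, 40, None, 26]
In a BST, the LCA of p=22, q=47 is the first node v on the
root-to-leaf path with p <= v <= q (go left if both < v, right if both > v).
Walk from root:
  at 14: both 22 and 47 > 14, go right
  at 22: 22 <= 22 <= 47, this is the LCA
LCA = 22


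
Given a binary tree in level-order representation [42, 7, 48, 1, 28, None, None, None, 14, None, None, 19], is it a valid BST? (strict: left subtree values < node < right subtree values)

Level-order array: [42, 7, 48, 1, 28, None, None, None, 14, None, None, 19]
Validate using subtree bounds (lo, hi): at each node, require lo < value < hi,
then recurse left with hi=value and right with lo=value.
Preorder trace (stopping at first violation):
  at node 42 with bounds (-inf, +inf): OK
  at node 7 with bounds (-inf, 42): OK
  at node 1 with bounds (-inf, 7): OK
  at node 14 with bounds (1, 7): VIOLATION
Node 14 violates its bound: not (1 < 14 < 7).
Result: Not a valid BST


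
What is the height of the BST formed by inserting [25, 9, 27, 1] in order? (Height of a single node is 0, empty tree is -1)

Insertion order: [25, 9, 27, 1]
Tree (level-order array): [25, 9, 27, 1]
Compute height bottom-up (empty subtree = -1):
  height(1) = 1 + max(-1, -1) = 0
  height(9) = 1 + max(0, -1) = 1
  height(27) = 1 + max(-1, -1) = 0
  height(25) = 1 + max(1, 0) = 2
Height = 2


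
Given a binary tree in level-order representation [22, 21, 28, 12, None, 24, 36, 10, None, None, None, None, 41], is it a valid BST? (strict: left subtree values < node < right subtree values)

Level-order array: [22, 21, 28, 12, None, 24, 36, 10, None, None, None, None, 41]
Validate using subtree bounds (lo, hi): at each node, require lo < value < hi,
then recurse left with hi=value and right with lo=value.
Preorder trace (stopping at first violation):
  at node 22 with bounds (-inf, +inf): OK
  at node 21 with bounds (-inf, 22): OK
  at node 12 with bounds (-inf, 21): OK
  at node 10 with bounds (-inf, 12): OK
  at node 28 with bounds (22, +inf): OK
  at node 24 with bounds (22, 28): OK
  at node 36 with bounds (28, +inf): OK
  at node 41 with bounds (36, +inf): OK
No violation found at any node.
Result: Valid BST


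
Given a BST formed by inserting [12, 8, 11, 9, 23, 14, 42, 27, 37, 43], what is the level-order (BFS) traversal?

Tree insertion order: [12, 8, 11, 9, 23, 14, 42, 27, 37, 43]
Tree (level-order array): [12, 8, 23, None, 11, 14, 42, 9, None, None, None, 27, 43, None, None, None, 37]
BFS from the root, enqueuing left then right child of each popped node:
  queue [12] -> pop 12, enqueue [8, 23], visited so far: [12]
  queue [8, 23] -> pop 8, enqueue [11], visited so far: [12, 8]
  queue [23, 11] -> pop 23, enqueue [14, 42], visited so far: [12, 8, 23]
  queue [11, 14, 42] -> pop 11, enqueue [9], visited so far: [12, 8, 23, 11]
  queue [14, 42, 9] -> pop 14, enqueue [none], visited so far: [12, 8, 23, 11, 14]
  queue [42, 9] -> pop 42, enqueue [27, 43], visited so far: [12, 8, 23, 11, 14, 42]
  queue [9, 27, 43] -> pop 9, enqueue [none], visited so far: [12, 8, 23, 11, 14, 42, 9]
  queue [27, 43] -> pop 27, enqueue [37], visited so far: [12, 8, 23, 11, 14, 42, 9, 27]
  queue [43, 37] -> pop 43, enqueue [none], visited so far: [12, 8, 23, 11, 14, 42, 9, 27, 43]
  queue [37] -> pop 37, enqueue [none], visited so far: [12, 8, 23, 11, 14, 42, 9, 27, 43, 37]
Result: [12, 8, 23, 11, 14, 42, 9, 27, 43, 37]


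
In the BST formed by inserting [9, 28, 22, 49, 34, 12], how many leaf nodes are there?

Tree built from: [9, 28, 22, 49, 34, 12]
Tree (level-order array): [9, None, 28, 22, 49, 12, None, 34]
Rule: A leaf has 0 children.
Per-node child counts:
  node 9: 1 child(ren)
  node 28: 2 child(ren)
  node 22: 1 child(ren)
  node 12: 0 child(ren)
  node 49: 1 child(ren)
  node 34: 0 child(ren)
Matching nodes: [12, 34]
Count of leaf nodes: 2


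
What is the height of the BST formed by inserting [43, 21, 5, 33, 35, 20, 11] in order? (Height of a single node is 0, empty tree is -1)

Insertion order: [43, 21, 5, 33, 35, 20, 11]
Tree (level-order array): [43, 21, None, 5, 33, None, 20, None, 35, 11]
Compute height bottom-up (empty subtree = -1):
  height(11) = 1 + max(-1, -1) = 0
  height(20) = 1 + max(0, -1) = 1
  height(5) = 1 + max(-1, 1) = 2
  height(35) = 1 + max(-1, -1) = 0
  height(33) = 1 + max(-1, 0) = 1
  height(21) = 1 + max(2, 1) = 3
  height(43) = 1 + max(3, -1) = 4
Height = 4


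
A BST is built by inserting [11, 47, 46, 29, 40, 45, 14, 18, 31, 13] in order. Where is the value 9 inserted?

Starting tree (level order): [11, None, 47, 46, None, 29, None, 14, 40, 13, 18, 31, 45]
Insertion path: 11
Result: insert 9 as left child of 11
Final tree (level order): [11, 9, 47, None, None, 46, None, 29, None, 14, 40, 13, 18, 31, 45]


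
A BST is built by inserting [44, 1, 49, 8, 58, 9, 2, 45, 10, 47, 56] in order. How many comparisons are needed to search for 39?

Search path for 39: 44 -> 1 -> 8 -> 9 -> 10
Found: False
Comparisons: 5


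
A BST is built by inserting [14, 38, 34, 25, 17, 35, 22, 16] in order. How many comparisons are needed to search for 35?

Search path for 35: 14 -> 38 -> 34 -> 35
Found: True
Comparisons: 4


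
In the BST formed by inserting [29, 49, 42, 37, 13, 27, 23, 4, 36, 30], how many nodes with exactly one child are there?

Tree built from: [29, 49, 42, 37, 13, 27, 23, 4, 36, 30]
Tree (level-order array): [29, 13, 49, 4, 27, 42, None, None, None, 23, None, 37, None, None, None, 36, None, 30]
Rule: These are nodes with exactly 1 non-null child.
Per-node child counts:
  node 29: 2 child(ren)
  node 13: 2 child(ren)
  node 4: 0 child(ren)
  node 27: 1 child(ren)
  node 23: 0 child(ren)
  node 49: 1 child(ren)
  node 42: 1 child(ren)
  node 37: 1 child(ren)
  node 36: 1 child(ren)
  node 30: 0 child(ren)
Matching nodes: [27, 49, 42, 37, 36]
Count of nodes with exactly one child: 5


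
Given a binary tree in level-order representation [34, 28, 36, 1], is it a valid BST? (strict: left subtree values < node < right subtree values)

Level-order array: [34, 28, 36, 1]
Validate using subtree bounds (lo, hi): at each node, require lo < value < hi,
then recurse left with hi=value and right with lo=value.
Preorder trace (stopping at first violation):
  at node 34 with bounds (-inf, +inf): OK
  at node 28 with bounds (-inf, 34): OK
  at node 1 with bounds (-inf, 28): OK
  at node 36 with bounds (34, +inf): OK
No violation found at any node.
Result: Valid BST


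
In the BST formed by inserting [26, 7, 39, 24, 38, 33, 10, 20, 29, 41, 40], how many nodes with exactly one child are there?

Tree built from: [26, 7, 39, 24, 38, 33, 10, 20, 29, 41, 40]
Tree (level-order array): [26, 7, 39, None, 24, 38, 41, 10, None, 33, None, 40, None, None, 20, 29]
Rule: These are nodes with exactly 1 non-null child.
Per-node child counts:
  node 26: 2 child(ren)
  node 7: 1 child(ren)
  node 24: 1 child(ren)
  node 10: 1 child(ren)
  node 20: 0 child(ren)
  node 39: 2 child(ren)
  node 38: 1 child(ren)
  node 33: 1 child(ren)
  node 29: 0 child(ren)
  node 41: 1 child(ren)
  node 40: 0 child(ren)
Matching nodes: [7, 24, 10, 38, 33, 41]
Count of nodes with exactly one child: 6


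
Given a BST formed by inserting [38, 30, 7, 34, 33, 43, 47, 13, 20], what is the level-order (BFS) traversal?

Tree insertion order: [38, 30, 7, 34, 33, 43, 47, 13, 20]
Tree (level-order array): [38, 30, 43, 7, 34, None, 47, None, 13, 33, None, None, None, None, 20]
BFS from the root, enqueuing left then right child of each popped node:
  queue [38] -> pop 38, enqueue [30, 43], visited so far: [38]
  queue [30, 43] -> pop 30, enqueue [7, 34], visited so far: [38, 30]
  queue [43, 7, 34] -> pop 43, enqueue [47], visited so far: [38, 30, 43]
  queue [7, 34, 47] -> pop 7, enqueue [13], visited so far: [38, 30, 43, 7]
  queue [34, 47, 13] -> pop 34, enqueue [33], visited so far: [38, 30, 43, 7, 34]
  queue [47, 13, 33] -> pop 47, enqueue [none], visited so far: [38, 30, 43, 7, 34, 47]
  queue [13, 33] -> pop 13, enqueue [20], visited so far: [38, 30, 43, 7, 34, 47, 13]
  queue [33, 20] -> pop 33, enqueue [none], visited so far: [38, 30, 43, 7, 34, 47, 13, 33]
  queue [20] -> pop 20, enqueue [none], visited so far: [38, 30, 43, 7, 34, 47, 13, 33, 20]
Result: [38, 30, 43, 7, 34, 47, 13, 33, 20]


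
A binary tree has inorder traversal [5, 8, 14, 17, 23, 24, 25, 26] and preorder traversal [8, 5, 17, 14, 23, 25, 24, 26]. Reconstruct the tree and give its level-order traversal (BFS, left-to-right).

Inorder:  [5, 8, 14, 17, 23, 24, 25, 26]
Preorder: [8, 5, 17, 14, 23, 25, 24, 26]
Algorithm: preorder visits root first, so consume preorder in order;
for each root, split the current inorder slice at that value into
left-subtree inorder and right-subtree inorder, then recurse.
Recursive splits:
  root=8; inorder splits into left=[5], right=[14, 17, 23, 24, 25, 26]
  root=5; inorder splits into left=[], right=[]
  root=17; inorder splits into left=[14], right=[23, 24, 25, 26]
  root=14; inorder splits into left=[], right=[]
  root=23; inorder splits into left=[], right=[24, 25, 26]
  root=25; inorder splits into left=[24], right=[26]
  root=24; inorder splits into left=[], right=[]
  root=26; inorder splits into left=[], right=[]
Reconstructed level-order: [8, 5, 17, 14, 23, 25, 24, 26]


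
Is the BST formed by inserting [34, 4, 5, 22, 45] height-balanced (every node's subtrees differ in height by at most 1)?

Tree (level-order array): [34, 4, 45, None, 5, None, None, None, 22]
Definition: a tree is height-balanced if, at every node, |h(left) - h(right)| <= 1 (empty subtree has height -1).
Bottom-up per-node check:
  node 22: h_left=-1, h_right=-1, diff=0 [OK], height=0
  node 5: h_left=-1, h_right=0, diff=1 [OK], height=1
  node 4: h_left=-1, h_right=1, diff=2 [FAIL (|-1-1|=2 > 1)], height=2
  node 45: h_left=-1, h_right=-1, diff=0 [OK], height=0
  node 34: h_left=2, h_right=0, diff=2 [FAIL (|2-0|=2 > 1)], height=3
Node 4 violates the condition: |-1 - 1| = 2 > 1.
Result: Not balanced


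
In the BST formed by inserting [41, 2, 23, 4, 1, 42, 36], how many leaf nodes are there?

Tree built from: [41, 2, 23, 4, 1, 42, 36]
Tree (level-order array): [41, 2, 42, 1, 23, None, None, None, None, 4, 36]
Rule: A leaf has 0 children.
Per-node child counts:
  node 41: 2 child(ren)
  node 2: 2 child(ren)
  node 1: 0 child(ren)
  node 23: 2 child(ren)
  node 4: 0 child(ren)
  node 36: 0 child(ren)
  node 42: 0 child(ren)
Matching nodes: [1, 4, 36, 42]
Count of leaf nodes: 4


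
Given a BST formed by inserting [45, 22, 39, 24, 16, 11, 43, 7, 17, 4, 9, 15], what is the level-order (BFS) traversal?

Tree insertion order: [45, 22, 39, 24, 16, 11, 43, 7, 17, 4, 9, 15]
Tree (level-order array): [45, 22, None, 16, 39, 11, 17, 24, 43, 7, 15, None, None, None, None, None, None, 4, 9]
BFS from the root, enqueuing left then right child of each popped node:
  queue [45] -> pop 45, enqueue [22], visited so far: [45]
  queue [22] -> pop 22, enqueue [16, 39], visited so far: [45, 22]
  queue [16, 39] -> pop 16, enqueue [11, 17], visited so far: [45, 22, 16]
  queue [39, 11, 17] -> pop 39, enqueue [24, 43], visited so far: [45, 22, 16, 39]
  queue [11, 17, 24, 43] -> pop 11, enqueue [7, 15], visited so far: [45, 22, 16, 39, 11]
  queue [17, 24, 43, 7, 15] -> pop 17, enqueue [none], visited so far: [45, 22, 16, 39, 11, 17]
  queue [24, 43, 7, 15] -> pop 24, enqueue [none], visited so far: [45, 22, 16, 39, 11, 17, 24]
  queue [43, 7, 15] -> pop 43, enqueue [none], visited so far: [45, 22, 16, 39, 11, 17, 24, 43]
  queue [7, 15] -> pop 7, enqueue [4, 9], visited so far: [45, 22, 16, 39, 11, 17, 24, 43, 7]
  queue [15, 4, 9] -> pop 15, enqueue [none], visited so far: [45, 22, 16, 39, 11, 17, 24, 43, 7, 15]
  queue [4, 9] -> pop 4, enqueue [none], visited so far: [45, 22, 16, 39, 11, 17, 24, 43, 7, 15, 4]
  queue [9] -> pop 9, enqueue [none], visited so far: [45, 22, 16, 39, 11, 17, 24, 43, 7, 15, 4, 9]
Result: [45, 22, 16, 39, 11, 17, 24, 43, 7, 15, 4, 9]


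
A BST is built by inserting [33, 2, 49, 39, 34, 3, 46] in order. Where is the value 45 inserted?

Starting tree (level order): [33, 2, 49, None, 3, 39, None, None, None, 34, 46]
Insertion path: 33 -> 49 -> 39 -> 46
Result: insert 45 as left child of 46
Final tree (level order): [33, 2, 49, None, 3, 39, None, None, None, 34, 46, None, None, 45]


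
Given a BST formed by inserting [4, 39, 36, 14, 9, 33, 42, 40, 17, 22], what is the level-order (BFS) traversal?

Tree insertion order: [4, 39, 36, 14, 9, 33, 42, 40, 17, 22]
Tree (level-order array): [4, None, 39, 36, 42, 14, None, 40, None, 9, 33, None, None, None, None, 17, None, None, 22]
BFS from the root, enqueuing left then right child of each popped node:
  queue [4] -> pop 4, enqueue [39], visited so far: [4]
  queue [39] -> pop 39, enqueue [36, 42], visited so far: [4, 39]
  queue [36, 42] -> pop 36, enqueue [14], visited so far: [4, 39, 36]
  queue [42, 14] -> pop 42, enqueue [40], visited so far: [4, 39, 36, 42]
  queue [14, 40] -> pop 14, enqueue [9, 33], visited so far: [4, 39, 36, 42, 14]
  queue [40, 9, 33] -> pop 40, enqueue [none], visited so far: [4, 39, 36, 42, 14, 40]
  queue [9, 33] -> pop 9, enqueue [none], visited so far: [4, 39, 36, 42, 14, 40, 9]
  queue [33] -> pop 33, enqueue [17], visited so far: [4, 39, 36, 42, 14, 40, 9, 33]
  queue [17] -> pop 17, enqueue [22], visited so far: [4, 39, 36, 42, 14, 40, 9, 33, 17]
  queue [22] -> pop 22, enqueue [none], visited so far: [4, 39, 36, 42, 14, 40, 9, 33, 17, 22]
Result: [4, 39, 36, 42, 14, 40, 9, 33, 17, 22]


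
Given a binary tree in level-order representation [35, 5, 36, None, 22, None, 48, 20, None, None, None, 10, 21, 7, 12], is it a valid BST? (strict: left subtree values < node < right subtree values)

Level-order array: [35, 5, 36, None, 22, None, 48, 20, None, None, None, 10, 21, 7, 12]
Validate using subtree bounds (lo, hi): at each node, require lo < value < hi,
then recurse left with hi=value and right with lo=value.
Preorder trace (stopping at first violation):
  at node 35 with bounds (-inf, +inf): OK
  at node 5 with bounds (-inf, 35): OK
  at node 22 with bounds (5, 35): OK
  at node 20 with bounds (5, 22): OK
  at node 10 with bounds (5, 20): OK
  at node 7 with bounds (5, 10): OK
  at node 12 with bounds (10, 20): OK
  at node 21 with bounds (20, 22): OK
  at node 36 with bounds (35, +inf): OK
  at node 48 with bounds (36, +inf): OK
No violation found at any node.
Result: Valid BST


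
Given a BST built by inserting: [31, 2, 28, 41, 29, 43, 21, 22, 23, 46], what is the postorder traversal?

Tree insertion order: [31, 2, 28, 41, 29, 43, 21, 22, 23, 46]
Tree (level-order array): [31, 2, 41, None, 28, None, 43, 21, 29, None, 46, None, 22, None, None, None, None, None, 23]
Postorder traversal: [23, 22, 21, 29, 28, 2, 46, 43, 41, 31]


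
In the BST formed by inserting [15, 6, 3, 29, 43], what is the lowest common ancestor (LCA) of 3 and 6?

Tree insertion order: [15, 6, 3, 29, 43]
Tree (level-order array): [15, 6, 29, 3, None, None, 43]
In a BST, the LCA of p=3, q=6 is the first node v on the
root-to-leaf path with p <= v <= q (go left if both < v, right if both > v).
Walk from root:
  at 15: both 3 and 6 < 15, go left
  at 6: 3 <= 6 <= 6, this is the LCA
LCA = 6


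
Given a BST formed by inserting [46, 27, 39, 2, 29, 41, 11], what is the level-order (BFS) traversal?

Tree insertion order: [46, 27, 39, 2, 29, 41, 11]
Tree (level-order array): [46, 27, None, 2, 39, None, 11, 29, 41]
BFS from the root, enqueuing left then right child of each popped node:
  queue [46] -> pop 46, enqueue [27], visited so far: [46]
  queue [27] -> pop 27, enqueue [2, 39], visited so far: [46, 27]
  queue [2, 39] -> pop 2, enqueue [11], visited so far: [46, 27, 2]
  queue [39, 11] -> pop 39, enqueue [29, 41], visited so far: [46, 27, 2, 39]
  queue [11, 29, 41] -> pop 11, enqueue [none], visited so far: [46, 27, 2, 39, 11]
  queue [29, 41] -> pop 29, enqueue [none], visited so far: [46, 27, 2, 39, 11, 29]
  queue [41] -> pop 41, enqueue [none], visited so far: [46, 27, 2, 39, 11, 29, 41]
Result: [46, 27, 2, 39, 11, 29, 41]


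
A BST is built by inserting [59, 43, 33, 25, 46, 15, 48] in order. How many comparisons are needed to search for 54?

Search path for 54: 59 -> 43 -> 46 -> 48
Found: False
Comparisons: 4


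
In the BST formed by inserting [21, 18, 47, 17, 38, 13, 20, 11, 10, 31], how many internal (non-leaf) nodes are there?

Tree built from: [21, 18, 47, 17, 38, 13, 20, 11, 10, 31]
Tree (level-order array): [21, 18, 47, 17, 20, 38, None, 13, None, None, None, 31, None, 11, None, None, None, 10]
Rule: An internal node has at least one child.
Per-node child counts:
  node 21: 2 child(ren)
  node 18: 2 child(ren)
  node 17: 1 child(ren)
  node 13: 1 child(ren)
  node 11: 1 child(ren)
  node 10: 0 child(ren)
  node 20: 0 child(ren)
  node 47: 1 child(ren)
  node 38: 1 child(ren)
  node 31: 0 child(ren)
Matching nodes: [21, 18, 17, 13, 11, 47, 38]
Count of internal (non-leaf) nodes: 7


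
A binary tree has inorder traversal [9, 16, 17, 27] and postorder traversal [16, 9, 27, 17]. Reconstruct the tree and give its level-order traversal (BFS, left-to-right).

Inorder:   [9, 16, 17, 27]
Postorder: [16, 9, 27, 17]
Algorithm: postorder visits root last, so walk postorder right-to-left;
each value is the root of the current inorder slice — split it at that
value, recurse on the right subtree first, then the left.
Recursive splits:
  root=17; inorder splits into left=[9, 16], right=[27]
  root=27; inorder splits into left=[], right=[]
  root=9; inorder splits into left=[], right=[16]
  root=16; inorder splits into left=[], right=[]
Reconstructed level-order: [17, 9, 27, 16]


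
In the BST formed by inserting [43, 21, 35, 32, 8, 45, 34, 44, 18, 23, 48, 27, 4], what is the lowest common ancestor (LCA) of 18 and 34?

Tree insertion order: [43, 21, 35, 32, 8, 45, 34, 44, 18, 23, 48, 27, 4]
Tree (level-order array): [43, 21, 45, 8, 35, 44, 48, 4, 18, 32, None, None, None, None, None, None, None, None, None, 23, 34, None, 27]
In a BST, the LCA of p=18, q=34 is the first node v on the
root-to-leaf path with p <= v <= q (go left if both < v, right if both > v).
Walk from root:
  at 43: both 18 and 34 < 43, go left
  at 21: 18 <= 21 <= 34, this is the LCA
LCA = 21


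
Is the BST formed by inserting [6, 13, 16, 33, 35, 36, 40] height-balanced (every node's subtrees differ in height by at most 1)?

Tree (level-order array): [6, None, 13, None, 16, None, 33, None, 35, None, 36, None, 40]
Definition: a tree is height-balanced if, at every node, |h(left) - h(right)| <= 1 (empty subtree has height -1).
Bottom-up per-node check:
  node 40: h_left=-1, h_right=-1, diff=0 [OK], height=0
  node 36: h_left=-1, h_right=0, diff=1 [OK], height=1
  node 35: h_left=-1, h_right=1, diff=2 [FAIL (|-1-1|=2 > 1)], height=2
  node 33: h_left=-1, h_right=2, diff=3 [FAIL (|-1-2|=3 > 1)], height=3
  node 16: h_left=-1, h_right=3, diff=4 [FAIL (|-1-3|=4 > 1)], height=4
  node 13: h_left=-1, h_right=4, diff=5 [FAIL (|-1-4|=5 > 1)], height=5
  node 6: h_left=-1, h_right=5, diff=6 [FAIL (|-1-5|=6 > 1)], height=6
Node 35 violates the condition: |-1 - 1| = 2 > 1.
Result: Not balanced


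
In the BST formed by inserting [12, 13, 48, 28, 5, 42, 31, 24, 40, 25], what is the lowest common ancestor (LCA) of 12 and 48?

Tree insertion order: [12, 13, 48, 28, 5, 42, 31, 24, 40, 25]
Tree (level-order array): [12, 5, 13, None, None, None, 48, 28, None, 24, 42, None, 25, 31, None, None, None, None, 40]
In a BST, the LCA of p=12, q=48 is the first node v on the
root-to-leaf path with p <= v <= q (go left if both < v, right if both > v).
Walk from root:
  at 12: 12 <= 12 <= 48, this is the LCA
LCA = 12


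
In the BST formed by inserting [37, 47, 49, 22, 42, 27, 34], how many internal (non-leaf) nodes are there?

Tree built from: [37, 47, 49, 22, 42, 27, 34]
Tree (level-order array): [37, 22, 47, None, 27, 42, 49, None, 34]
Rule: An internal node has at least one child.
Per-node child counts:
  node 37: 2 child(ren)
  node 22: 1 child(ren)
  node 27: 1 child(ren)
  node 34: 0 child(ren)
  node 47: 2 child(ren)
  node 42: 0 child(ren)
  node 49: 0 child(ren)
Matching nodes: [37, 22, 27, 47]
Count of internal (non-leaf) nodes: 4


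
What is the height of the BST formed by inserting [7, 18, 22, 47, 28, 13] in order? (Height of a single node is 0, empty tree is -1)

Insertion order: [7, 18, 22, 47, 28, 13]
Tree (level-order array): [7, None, 18, 13, 22, None, None, None, 47, 28]
Compute height bottom-up (empty subtree = -1):
  height(13) = 1 + max(-1, -1) = 0
  height(28) = 1 + max(-1, -1) = 0
  height(47) = 1 + max(0, -1) = 1
  height(22) = 1 + max(-1, 1) = 2
  height(18) = 1 + max(0, 2) = 3
  height(7) = 1 + max(-1, 3) = 4
Height = 4


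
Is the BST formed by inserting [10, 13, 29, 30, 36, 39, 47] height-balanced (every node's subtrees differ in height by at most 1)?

Tree (level-order array): [10, None, 13, None, 29, None, 30, None, 36, None, 39, None, 47]
Definition: a tree is height-balanced if, at every node, |h(left) - h(right)| <= 1 (empty subtree has height -1).
Bottom-up per-node check:
  node 47: h_left=-1, h_right=-1, diff=0 [OK], height=0
  node 39: h_left=-1, h_right=0, diff=1 [OK], height=1
  node 36: h_left=-1, h_right=1, diff=2 [FAIL (|-1-1|=2 > 1)], height=2
  node 30: h_left=-1, h_right=2, diff=3 [FAIL (|-1-2|=3 > 1)], height=3
  node 29: h_left=-1, h_right=3, diff=4 [FAIL (|-1-3|=4 > 1)], height=4
  node 13: h_left=-1, h_right=4, diff=5 [FAIL (|-1-4|=5 > 1)], height=5
  node 10: h_left=-1, h_right=5, diff=6 [FAIL (|-1-5|=6 > 1)], height=6
Node 36 violates the condition: |-1 - 1| = 2 > 1.
Result: Not balanced


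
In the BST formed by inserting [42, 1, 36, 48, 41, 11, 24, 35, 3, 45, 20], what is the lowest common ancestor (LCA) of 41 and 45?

Tree insertion order: [42, 1, 36, 48, 41, 11, 24, 35, 3, 45, 20]
Tree (level-order array): [42, 1, 48, None, 36, 45, None, 11, 41, None, None, 3, 24, None, None, None, None, 20, 35]
In a BST, the LCA of p=41, q=45 is the first node v on the
root-to-leaf path with p <= v <= q (go left if both < v, right if both > v).
Walk from root:
  at 42: 41 <= 42 <= 45, this is the LCA
LCA = 42


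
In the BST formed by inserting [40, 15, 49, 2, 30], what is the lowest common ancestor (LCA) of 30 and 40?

Tree insertion order: [40, 15, 49, 2, 30]
Tree (level-order array): [40, 15, 49, 2, 30]
In a BST, the LCA of p=30, q=40 is the first node v on the
root-to-leaf path with p <= v <= q (go left if both < v, right if both > v).
Walk from root:
  at 40: 30 <= 40 <= 40, this is the LCA
LCA = 40


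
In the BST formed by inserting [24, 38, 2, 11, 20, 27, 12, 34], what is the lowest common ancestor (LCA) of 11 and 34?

Tree insertion order: [24, 38, 2, 11, 20, 27, 12, 34]
Tree (level-order array): [24, 2, 38, None, 11, 27, None, None, 20, None, 34, 12]
In a BST, the LCA of p=11, q=34 is the first node v on the
root-to-leaf path with p <= v <= q (go left if both < v, right if both > v).
Walk from root:
  at 24: 11 <= 24 <= 34, this is the LCA
LCA = 24


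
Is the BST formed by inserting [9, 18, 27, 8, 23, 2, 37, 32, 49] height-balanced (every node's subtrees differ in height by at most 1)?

Tree (level-order array): [9, 8, 18, 2, None, None, 27, None, None, 23, 37, None, None, 32, 49]
Definition: a tree is height-balanced if, at every node, |h(left) - h(right)| <= 1 (empty subtree has height -1).
Bottom-up per-node check:
  node 2: h_left=-1, h_right=-1, diff=0 [OK], height=0
  node 8: h_left=0, h_right=-1, diff=1 [OK], height=1
  node 23: h_left=-1, h_right=-1, diff=0 [OK], height=0
  node 32: h_left=-1, h_right=-1, diff=0 [OK], height=0
  node 49: h_left=-1, h_right=-1, diff=0 [OK], height=0
  node 37: h_left=0, h_right=0, diff=0 [OK], height=1
  node 27: h_left=0, h_right=1, diff=1 [OK], height=2
  node 18: h_left=-1, h_right=2, diff=3 [FAIL (|-1-2|=3 > 1)], height=3
  node 9: h_left=1, h_right=3, diff=2 [FAIL (|1-3|=2 > 1)], height=4
Node 18 violates the condition: |-1 - 2| = 3 > 1.
Result: Not balanced


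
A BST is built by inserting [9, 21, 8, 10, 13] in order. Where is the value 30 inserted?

Starting tree (level order): [9, 8, 21, None, None, 10, None, None, 13]
Insertion path: 9 -> 21
Result: insert 30 as right child of 21
Final tree (level order): [9, 8, 21, None, None, 10, 30, None, 13]


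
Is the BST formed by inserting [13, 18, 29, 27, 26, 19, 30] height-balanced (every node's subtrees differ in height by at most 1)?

Tree (level-order array): [13, None, 18, None, 29, 27, 30, 26, None, None, None, 19]
Definition: a tree is height-balanced if, at every node, |h(left) - h(right)| <= 1 (empty subtree has height -1).
Bottom-up per-node check:
  node 19: h_left=-1, h_right=-1, diff=0 [OK], height=0
  node 26: h_left=0, h_right=-1, diff=1 [OK], height=1
  node 27: h_left=1, h_right=-1, diff=2 [FAIL (|1--1|=2 > 1)], height=2
  node 30: h_left=-1, h_right=-1, diff=0 [OK], height=0
  node 29: h_left=2, h_right=0, diff=2 [FAIL (|2-0|=2 > 1)], height=3
  node 18: h_left=-1, h_right=3, diff=4 [FAIL (|-1-3|=4 > 1)], height=4
  node 13: h_left=-1, h_right=4, diff=5 [FAIL (|-1-4|=5 > 1)], height=5
Node 27 violates the condition: |1 - -1| = 2 > 1.
Result: Not balanced


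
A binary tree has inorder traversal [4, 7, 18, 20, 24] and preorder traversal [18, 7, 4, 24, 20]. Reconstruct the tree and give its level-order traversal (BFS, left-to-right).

Inorder:  [4, 7, 18, 20, 24]
Preorder: [18, 7, 4, 24, 20]
Algorithm: preorder visits root first, so consume preorder in order;
for each root, split the current inorder slice at that value into
left-subtree inorder and right-subtree inorder, then recurse.
Recursive splits:
  root=18; inorder splits into left=[4, 7], right=[20, 24]
  root=7; inorder splits into left=[4], right=[]
  root=4; inorder splits into left=[], right=[]
  root=24; inorder splits into left=[20], right=[]
  root=20; inorder splits into left=[], right=[]
Reconstructed level-order: [18, 7, 24, 4, 20]


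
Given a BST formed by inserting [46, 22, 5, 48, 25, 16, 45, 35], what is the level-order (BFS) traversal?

Tree insertion order: [46, 22, 5, 48, 25, 16, 45, 35]
Tree (level-order array): [46, 22, 48, 5, 25, None, None, None, 16, None, 45, None, None, 35]
BFS from the root, enqueuing left then right child of each popped node:
  queue [46] -> pop 46, enqueue [22, 48], visited so far: [46]
  queue [22, 48] -> pop 22, enqueue [5, 25], visited so far: [46, 22]
  queue [48, 5, 25] -> pop 48, enqueue [none], visited so far: [46, 22, 48]
  queue [5, 25] -> pop 5, enqueue [16], visited so far: [46, 22, 48, 5]
  queue [25, 16] -> pop 25, enqueue [45], visited so far: [46, 22, 48, 5, 25]
  queue [16, 45] -> pop 16, enqueue [none], visited so far: [46, 22, 48, 5, 25, 16]
  queue [45] -> pop 45, enqueue [35], visited so far: [46, 22, 48, 5, 25, 16, 45]
  queue [35] -> pop 35, enqueue [none], visited so far: [46, 22, 48, 5, 25, 16, 45, 35]
Result: [46, 22, 48, 5, 25, 16, 45, 35]


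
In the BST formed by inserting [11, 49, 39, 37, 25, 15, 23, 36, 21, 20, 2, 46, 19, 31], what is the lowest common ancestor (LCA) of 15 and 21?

Tree insertion order: [11, 49, 39, 37, 25, 15, 23, 36, 21, 20, 2, 46, 19, 31]
Tree (level-order array): [11, 2, 49, None, None, 39, None, 37, 46, 25, None, None, None, 15, 36, None, 23, 31, None, 21, None, None, None, 20, None, 19]
In a BST, the LCA of p=15, q=21 is the first node v on the
root-to-leaf path with p <= v <= q (go left if both < v, right if both > v).
Walk from root:
  at 11: both 15 and 21 > 11, go right
  at 49: both 15 and 21 < 49, go left
  at 39: both 15 and 21 < 39, go left
  at 37: both 15 and 21 < 37, go left
  at 25: both 15 and 21 < 25, go left
  at 15: 15 <= 15 <= 21, this is the LCA
LCA = 15


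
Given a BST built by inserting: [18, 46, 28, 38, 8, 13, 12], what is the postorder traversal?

Tree insertion order: [18, 46, 28, 38, 8, 13, 12]
Tree (level-order array): [18, 8, 46, None, 13, 28, None, 12, None, None, 38]
Postorder traversal: [12, 13, 8, 38, 28, 46, 18]


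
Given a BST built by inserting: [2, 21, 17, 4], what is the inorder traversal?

Tree insertion order: [2, 21, 17, 4]
Tree (level-order array): [2, None, 21, 17, None, 4]
Inorder traversal: [2, 4, 17, 21]


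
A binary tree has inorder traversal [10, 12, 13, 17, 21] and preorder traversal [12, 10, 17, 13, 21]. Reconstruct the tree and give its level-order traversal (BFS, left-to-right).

Inorder:  [10, 12, 13, 17, 21]
Preorder: [12, 10, 17, 13, 21]
Algorithm: preorder visits root first, so consume preorder in order;
for each root, split the current inorder slice at that value into
left-subtree inorder and right-subtree inorder, then recurse.
Recursive splits:
  root=12; inorder splits into left=[10], right=[13, 17, 21]
  root=10; inorder splits into left=[], right=[]
  root=17; inorder splits into left=[13], right=[21]
  root=13; inorder splits into left=[], right=[]
  root=21; inorder splits into left=[], right=[]
Reconstructed level-order: [12, 10, 17, 13, 21]


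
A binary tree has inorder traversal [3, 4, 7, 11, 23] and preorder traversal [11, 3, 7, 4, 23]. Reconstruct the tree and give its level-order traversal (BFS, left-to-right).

Inorder:  [3, 4, 7, 11, 23]
Preorder: [11, 3, 7, 4, 23]
Algorithm: preorder visits root first, so consume preorder in order;
for each root, split the current inorder slice at that value into
left-subtree inorder and right-subtree inorder, then recurse.
Recursive splits:
  root=11; inorder splits into left=[3, 4, 7], right=[23]
  root=3; inorder splits into left=[], right=[4, 7]
  root=7; inorder splits into left=[4], right=[]
  root=4; inorder splits into left=[], right=[]
  root=23; inorder splits into left=[], right=[]
Reconstructed level-order: [11, 3, 23, 7, 4]


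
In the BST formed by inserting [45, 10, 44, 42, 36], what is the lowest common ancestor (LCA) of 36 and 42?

Tree insertion order: [45, 10, 44, 42, 36]
Tree (level-order array): [45, 10, None, None, 44, 42, None, 36]
In a BST, the LCA of p=36, q=42 is the first node v on the
root-to-leaf path with p <= v <= q (go left if both < v, right if both > v).
Walk from root:
  at 45: both 36 and 42 < 45, go left
  at 10: both 36 and 42 > 10, go right
  at 44: both 36 and 42 < 44, go left
  at 42: 36 <= 42 <= 42, this is the LCA
LCA = 42


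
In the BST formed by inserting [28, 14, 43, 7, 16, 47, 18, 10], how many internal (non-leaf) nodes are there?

Tree built from: [28, 14, 43, 7, 16, 47, 18, 10]
Tree (level-order array): [28, 14, 43, 7, 16, None, 47, None, 10, None, 18]
Rule: An internal node has at least one child.
Per-node child counts:
  node 28: 2 child(ren)
  node 14: 2 child(ren)
  node 7: 1 child(ren)
  node 10: 0 child(ren)
  node 16: 1 child(ren)
  node 18: 0 child(ren)
  node 43: 1 child(ren)
  node 47: 0 child(ren)
Matching nodes: [28, 14, 7, 16, 43]
Count of internal (non-leaf) nodes: 5


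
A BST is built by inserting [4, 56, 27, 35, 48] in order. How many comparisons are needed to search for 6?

Search path for 6: 4 -> 56 -> 27
Found: False
Comparisons: 3


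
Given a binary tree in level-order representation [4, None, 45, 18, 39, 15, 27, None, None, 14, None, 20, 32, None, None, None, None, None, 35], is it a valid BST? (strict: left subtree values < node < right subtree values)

Level-order array: [4, None, 45, 18, 39, 15, 27, None, None, 14, None, 20, 32, None, None, None, None, None, 35]
Validate using subtree bounds (lo, hi): at each node, require lo < value < hi,
then recurse left with hi=value and right with lo=value.
Preorder trace (stopping at first violation):
  at node 4 with bounds (-inf, +inf): OK
  at node 45 with bounds (4, +inf): OK
  at node 18 with bounds (4, 45): OK
  at node 15 with bounds (4, 18): OK
  at node 14 with bounds (4, 15): OK
  at node 27 with bounds (18, 45): OK
  at node 20 with bounds (18, 27): OK
  at node 32 with bounds (27, 45): OK
  at node 35 with bounds (32, 45): OK
  at node 39 with bounds (45, +inf): VIOLATION
Node 39 violates its bound: not (45 < 39 < +inf).
Result: Not a valid BST


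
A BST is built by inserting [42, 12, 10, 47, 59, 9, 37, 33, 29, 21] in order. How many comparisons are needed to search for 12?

Search path for 12: 42 -> 12
Found: True
Comparisons: 2


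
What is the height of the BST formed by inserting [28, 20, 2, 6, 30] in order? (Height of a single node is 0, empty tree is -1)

Insertion order: [28, 20, 2, 6, 30]
Tree (level-order array): [28, 20, 30, 2, None, None, None, None, 6]
Compute height bottom-up (empty subtree = -1):
  height(6) = 1 + max(-1, -1) = 0
  height(2) = 1 + max(-1, 0) = 1
  height(20) = 1 + max(1, -1) = 2
  height(30) = 1 + max(-1, -1) = 0
  height(28) = 1 + max(2, 0) = 3
Height = 3


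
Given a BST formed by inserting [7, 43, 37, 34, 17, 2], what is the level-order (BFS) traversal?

Tree insertion order: [7, 43, 37, 34, 17, 2]
Tree (level-order array): [7, 2, 43, None, None, 37, None, 34, None, 17]
BFS from the root, enqueuing left then right child of each popped node:
  queue [7] -> pop 7, enqueue [2, 43], visited so far: [7]
  queue [2, 43] -> pop 2, enqueue [none], visited so far: [7, 2]
  queue [43] -> pop 43, enqueue [37], visited so far: [7, 2, 43]
  queue [37] -> pop 37, enqueue [34], visited so far: [7, 2, 43, 37]
  queue [34] -> pop 34, enqueue [17], visited so far: [7, 2, 43, 37, 34]
  queue [17] -> pop 17, enqueue [none], visited so far: [7, 2, 43, 37, 34, 17]
Result: [7, 2, 43, 37, 34, 17]


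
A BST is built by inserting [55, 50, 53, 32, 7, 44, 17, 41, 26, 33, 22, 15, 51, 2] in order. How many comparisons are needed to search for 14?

Search path for 14: 55 -> 50 -> 32 -> 7 -> 17 -> 15
Found: False
Comparisons: 6


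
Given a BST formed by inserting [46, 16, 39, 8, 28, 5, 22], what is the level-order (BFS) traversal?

Tree insertion order: [46, 16, 39, 8, 28, 5, 22]
Tree (level-order array): [46, 16, None, 8, 39, 5, None, 28, None, None, None, 22]
BFS from the root, enqueuing left then right child of each popped node:
  queue [46] -> pop 46, enqueue [16], visited so far: [46]
  queue [16] -> pop 16, enqueue [8, 39], visited so far: [46, 16]
  queue [8, 39] -> pop 8, enqueue [5], visited so far: [46, 16, 8]
  queue [39, 5] -> pop 39, enqueue [28], visited so far: [46, 16, 8, 39]
  queue [5, 28] -> pop 5, enqueue [none], visited so far: [46, 16, 8, 39, 5]
  queue [28] -> pop 28, enqueue [22], visited so far: [46, 16, 8, 39, 5, 28]
  queue [22] -> pop 22, enqueue [none], visited so far: [46, 16, 8, 39, 5, 28, 22]
Result: [46, 16, 8, 39, 5, 28, 22]


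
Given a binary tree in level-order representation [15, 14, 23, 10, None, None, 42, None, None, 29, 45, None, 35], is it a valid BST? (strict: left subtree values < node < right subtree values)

Level-order array: [15, 14, 23, 10, None, None, 42, None, None, 29, 45, None, 35]
Validate using subtree bounds (lo, hi): at each node, require lo < value < hi,
then recurse left with hi=value and right with lo=value.
Preorder trace (stopping at first violation):
  at node 15 with bounds (-inf, +inf): OK
  at node 14 with bounds (-inf, 15): OK
  at node 10 with bounds (-inf, 14): OK
  at node 23 with bounds (15, +inf): OK
  at node 42 with bounds (23, +inf): OK
  at node 29 with bounds (23, 42): OK
  at node 35 with bounds (29, 42): OK
  at node 45 with bounds (42, +inf): OK
No violation found at any node.
Result: Valid BST


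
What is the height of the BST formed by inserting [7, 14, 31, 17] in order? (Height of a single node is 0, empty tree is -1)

Insertion order: [7, 14, 31, 17]
Tree (level-order array): [7, None, 14, None, 31, 17]
Compute height bottom-up (empty subtree = -1):
  height(17) = 1 + max(-1, -1) = 0
  height(31) = 1 + max(0, -1) = 1
  height(14) = 1 + max(-1, 1) = 2
  height(7) = 1 + max(-1, 2) = 3
Height = 3


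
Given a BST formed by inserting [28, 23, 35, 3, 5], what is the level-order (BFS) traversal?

Tree insertion order: [28, 23, 35, 3, 5]
Tree (level-order array): [28, 23, 35, 3, None, None, None, None, 5]
BFS from the root, enqueuing left then right child of each popped node:
  queue [28] -> pop 28, enqueue [23, 35], visited so far: [28]
  queue [23, 35] -> pop 23, enqueue [3], visited so far: [28, 23]
  queue [35, 3] -> pop 35, enqueue [none], visited so far: [28, 23, 35]
  queue [3] -> pop 3, enqueue [5], visited so far: [28, 23, 35, 3]
  queue [5] -> pop 5, enqueue [none], visited so far: [28, 23, 35, 3, 5]
Result: [28, 23, 35, 3, 5]


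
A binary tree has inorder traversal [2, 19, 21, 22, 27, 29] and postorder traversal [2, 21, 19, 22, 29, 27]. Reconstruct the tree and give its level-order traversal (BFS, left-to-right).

Inorder:   [2, 19, 21, 22, 27, 29]
Postorder: [2, 21, 19, 22, 29, 27]
Algorithm: postorder visits root last, so walk postorder right-to-left;
each value is the root of the current inorder slice — split it at that
value, recurse on the right subtree first, then the left.
Recursive splits:
  root=27; inorder splits into left=[2, 19, 21, 22], right=[29]
  root=29; inorder splits into left=[], right=[]
  root=22; inorder splits into left=[2, 19, 21], right=[]
  root=19; inorder splits into left=[2], right=[21]
  root=21; inorder splits into left=[], right=[]
  root=2; inorder splits into left=[], right=[]
Reconstructed level-order: [27, 22, 29, 19, 2, 21]
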